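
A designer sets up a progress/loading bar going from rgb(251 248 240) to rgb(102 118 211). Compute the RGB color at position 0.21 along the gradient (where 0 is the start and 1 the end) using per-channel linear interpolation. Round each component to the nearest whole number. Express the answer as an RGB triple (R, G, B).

(220, 221, 234)

R = 251 + 0.21 × (102 − 251) = 251 + 0.21 × -149 = 219.71 → 220
G = 248 + 0.21 × (118 − 248) = 248 + 0.21 × -130 = 220.7 → 221
B = 240 + 0.21 × (211 − 240) = 240 + 0.21 × -29 = 233.91 → 234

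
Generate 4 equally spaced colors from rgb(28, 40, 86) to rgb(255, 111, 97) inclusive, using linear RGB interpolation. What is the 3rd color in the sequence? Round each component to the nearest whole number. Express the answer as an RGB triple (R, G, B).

(179, 87, 93)

With 4 swatches and endpoints inclusive, swatch 3 sits at t = (3 − 1)/(4 − 1) = 2/3 ≈ 0.6667.
R = 28 + 0.6667 × (255 − 28) = 179.341 → 179
G = 40 + 0.6667 × (111 − 40) = 87.336 → 87
B = 86 + 0.6667 × (97 − 86) = 93.334 → 93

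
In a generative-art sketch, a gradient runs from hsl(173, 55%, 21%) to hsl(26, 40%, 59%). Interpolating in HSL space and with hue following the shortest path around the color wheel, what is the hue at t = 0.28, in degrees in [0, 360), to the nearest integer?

132

Hue arc: Δh = 26 − 173 = -147° (|Δh| ≤ 180, already the shorter path).
H = 173 + 0.28 × (-147) = 131.84 → 132°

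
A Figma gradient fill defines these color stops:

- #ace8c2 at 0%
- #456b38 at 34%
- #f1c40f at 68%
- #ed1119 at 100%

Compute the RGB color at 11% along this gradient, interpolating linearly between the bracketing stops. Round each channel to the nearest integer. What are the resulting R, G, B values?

(139, 192, 149)

11% lies between the 0% and 34% stops, so the local fraction is t = (11 − 0)/(34 − 0) = 11/34 ≈ 0.3235.
#ace8c2 → (172, 232, 194); #456b38 → (69, 107, 56).
R = 172 + 0.3235 × (69 − 172) = 138.679 → 139
G = 232 + 0.3235 × (107 − 232) = 191.562 → 192
B = 194 + 0.3235 × (56 − 194) = 149.357 → 149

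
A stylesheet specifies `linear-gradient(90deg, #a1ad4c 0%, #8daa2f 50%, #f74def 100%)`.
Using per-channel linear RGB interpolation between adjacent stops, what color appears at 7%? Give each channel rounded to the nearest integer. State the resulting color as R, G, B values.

7% lies between the 0% and 50% stops, so the local fraction is t = (7 − 0)/(50 − 0) = 7/50 ≈ 0.14.
#a1ad4c → (161, 173, 76); #8daa2f → (141, 170, 47).
R = 161 + 0.14 × (141 − 161) = 158.2 → 158
G = 173 + 0.14 × (170 − 173) = 172.58 → 173
B = 76 + 0.14 × (47 − 76) = 71.94 → 72

(158, 173, 72)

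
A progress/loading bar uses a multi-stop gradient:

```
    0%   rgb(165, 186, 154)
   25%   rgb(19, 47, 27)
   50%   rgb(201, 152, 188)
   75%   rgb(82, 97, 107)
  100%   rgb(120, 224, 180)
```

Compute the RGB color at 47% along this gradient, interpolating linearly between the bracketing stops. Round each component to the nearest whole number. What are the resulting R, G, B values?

47% lies between the 25% and 50% stops, so the local fraction is t = (47 − 25)/(50 − 25) = 22/25 ≈ 0.88.
R = 19 + 0.88 × (201 − 19) = 179.16 → 179
G = 47 + 0.88 × (152 − 47) = 139.4 → 139
B = 27 + 0.88 × (188 − 27) = 168.68 → 169

(179, 139, 169)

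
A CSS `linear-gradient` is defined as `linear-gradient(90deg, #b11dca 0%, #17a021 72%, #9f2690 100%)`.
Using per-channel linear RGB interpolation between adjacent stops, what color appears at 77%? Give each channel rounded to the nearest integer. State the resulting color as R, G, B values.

(47, 138, 53)

77% lies between the 72% and 100% stops, so the local fraction is t = (77 − 72)/(100 − 72) = 5/28 ≈ 0.1786.
#17a021 → (23, 160, 33); #9f2690 → (159, 38, 144).
R = 23 + 0.1786 × (159 − 23) = 47.29 → 47
G = 160 + 0.1786 × (38 − 160) = 138.211 → 138
B = 33 + 0.1786 × (144 − 33) = 52.825 → 53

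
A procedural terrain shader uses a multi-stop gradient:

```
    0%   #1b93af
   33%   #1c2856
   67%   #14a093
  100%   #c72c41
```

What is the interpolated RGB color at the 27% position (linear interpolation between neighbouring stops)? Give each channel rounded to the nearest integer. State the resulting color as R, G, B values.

(28, 59, 102)

27% lies between the 0% and 33% stops, so the local fraction is t = (27 − 0)/(33 − 0) = 27/33 ≈ 0.8182.
#1b93af → (27, 147, 175); #1c2856 → (28, 40, 86).
R = 27 + 0.8182 × (28 − 27) = 27.818 → 28
G = 147 + 0.8182 × (40 − 147) = 59.453 → 59
B = 175 + 0.8182 × (86 − 175) = 102.18 → 102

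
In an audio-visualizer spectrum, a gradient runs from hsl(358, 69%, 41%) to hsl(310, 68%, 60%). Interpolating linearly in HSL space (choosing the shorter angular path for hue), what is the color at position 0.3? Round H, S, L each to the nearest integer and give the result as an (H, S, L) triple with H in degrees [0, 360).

(344, 69, 47)

Hue arc: Δh = 310 − 358 = -48° (|Δh| ≤ 180, already the shorter path).
H = 358 + 0.3 × (-48) = 343.6 → 344°
S = 69 + 0.3 × (68 − 69) = 68.7 → 69%
L = 41 + 0.3 × (60 − 41) = 46.7 → 47%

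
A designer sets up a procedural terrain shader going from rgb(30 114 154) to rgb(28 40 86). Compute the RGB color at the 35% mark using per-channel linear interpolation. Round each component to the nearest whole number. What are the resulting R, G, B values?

(29, 88, 130)

35% corresponds to t = 0.35.
R = 30 + 0.35 × (28 − 30) = 30 + 0.35 × -2 = 29.3 → 29
G = 114 + 0.35 × (40 − 114) = 114 + 0.35 × -74 = 88.1 → 88
B = 154 + 0.35 × (86 − 154) = 154 + 0.35 × -68 = 130.2 → 130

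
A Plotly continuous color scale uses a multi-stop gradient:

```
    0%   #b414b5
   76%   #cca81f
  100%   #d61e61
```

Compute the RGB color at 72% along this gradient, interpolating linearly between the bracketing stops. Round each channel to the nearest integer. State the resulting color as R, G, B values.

72% lies between the 0% and 76% stops, so the local fraction is t = (72 − 0)/(76 − 0) = 72/76 ≈ 0.9474.
#b414b5 → (180, 20, 181); #cca81f → (204, 168, 31).
R = 180 + 0.9474 × (204 − 180) = 202.738 → 203
G = 20 + 0.9474 × (168 − 20) = 160.215 → 160
B = 181 + 0.9474 × (31 − 181) = 38.89 → 39

(203, 160, 39)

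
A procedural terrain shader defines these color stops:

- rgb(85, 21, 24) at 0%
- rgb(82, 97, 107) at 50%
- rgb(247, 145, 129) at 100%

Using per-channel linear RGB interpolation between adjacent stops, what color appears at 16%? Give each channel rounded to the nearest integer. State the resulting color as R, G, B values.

(84, 45, 51)

16% lies between the 0% and 50% stops, so the local fraction is t = (16 − 0)/(50 − 0) = 16/50 ≈ 0.32.
R = 85 + 0.32 × (82 − 85) = 84.04 → 84
G = 21 + 0.32 × (97 − 21) = 45.32 → 45
B = 24 + 0.32 × (107 − 24) = 50.56 → 51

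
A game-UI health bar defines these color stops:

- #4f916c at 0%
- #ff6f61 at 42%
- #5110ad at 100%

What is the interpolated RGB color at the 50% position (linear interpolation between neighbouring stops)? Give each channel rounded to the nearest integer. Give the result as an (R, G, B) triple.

50% lies between the 42% and 100% stops, so the local fraction is t = (50 − 42)/(100 − 42) = 8/58 ≈ 0.1379.
#ff6f61 → (255, 111, 97); #5110ad → (81, 16, 173).
R = 255 + 0.1379 × (81 − 255) = 231.005 → 231
G = 111 + 0.1379 × (16 − 111) = 97.9 → 98
B = 97 + 0.1379 × (173 − 97) = 107.48 → 107

(231, 98, 107)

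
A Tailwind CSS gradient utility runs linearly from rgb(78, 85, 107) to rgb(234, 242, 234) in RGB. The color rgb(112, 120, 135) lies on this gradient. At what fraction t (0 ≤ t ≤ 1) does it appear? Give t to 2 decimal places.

0.22

Invert the lerp on the G channel (largest span, 157): t = (120 − 85) / (242 − 85) = 35/157 = 0.22293.
Check on R: (112 − 78)/(234 − 78) = 0.2179 ✓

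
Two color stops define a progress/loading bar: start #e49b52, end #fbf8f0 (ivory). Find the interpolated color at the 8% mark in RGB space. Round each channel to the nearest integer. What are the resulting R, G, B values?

(230, 162, 95)

#e49b52 → (228, 155, 82); #fbf8f0 → (251, 248, 240).
8% corresponds to t = 0.08.
R = 228 + 0.08 × (251 − 228) = 228 + 0.08 × 23 = 229.84 → 230
G = 155 + 0.08 × (248 − 155) = 155 + 0.08 × 93 = 162.44 → 162
B = 82 + 0.08 × (240 − 82) = 82 + 0.08 × 158 = 94.64 → 95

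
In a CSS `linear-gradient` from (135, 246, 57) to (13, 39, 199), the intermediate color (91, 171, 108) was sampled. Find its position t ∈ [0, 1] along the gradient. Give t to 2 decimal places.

Invert the lerp on the G channel (largest span, 207): t = (171 − 246) / (39 − 246) = -75/-207 = 0.36232.
Check on R: (91 − 135)/(13 − 135) = 0.3607 ✓

0.36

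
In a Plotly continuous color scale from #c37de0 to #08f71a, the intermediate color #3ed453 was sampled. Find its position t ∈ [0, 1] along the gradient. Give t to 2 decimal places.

Invert the lerp on the B channel (largest span, 198): t = (83 − 224) / (26 − 224) = -141/-198 = 0.71212.
Check on R: (62 − 195)/(8 − 195) = 0.7112 ✓

0.71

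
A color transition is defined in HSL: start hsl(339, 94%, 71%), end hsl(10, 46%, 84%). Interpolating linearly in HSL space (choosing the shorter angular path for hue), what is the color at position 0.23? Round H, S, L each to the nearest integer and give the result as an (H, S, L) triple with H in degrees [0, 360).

Hue: 10 − 339 = -329°, but |-329| > 180 so the shorter arc goes the other way: Δh = -329 + 360 = 31°.
H = 339 + 0.23 × (31) = 346.13 → 346°
S = 94 + 0.23 × (46 − 94) = 82.96 → 83%
L = 71 + 0.23 × (84 − 71) = 73.99 → 74%

(346, 83, 74)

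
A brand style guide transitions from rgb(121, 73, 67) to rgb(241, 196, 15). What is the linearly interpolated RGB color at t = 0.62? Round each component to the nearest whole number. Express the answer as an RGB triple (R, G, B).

R = 121 + 0.62 × (241 − 121) = 121 + 0.62 × 120 = 195.4 → 195
G = 73 + 0.62 × (196 − 73) = 73 + 0.62 × 123 = 149.26 → 149
B = 67 + 0.62 × (15 − 67) = 67 + 0.62 × -52 = 34.76 → 35

(195, 149, 35)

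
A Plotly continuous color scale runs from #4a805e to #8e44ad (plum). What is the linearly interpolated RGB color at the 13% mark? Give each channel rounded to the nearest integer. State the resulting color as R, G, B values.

#4a805e → (74, 128, 94); #8e44ad → (142, 68, 173).
13% corresponds to t = 0.13.
R = 74 + 0.13 × (142 − 74) = 74 + 0.13 × 68 = 82.84 → 83
G = 128 + 0.13 × (68 − 128) = 128 + 0.13 × -60 = 120.2 → 120
B = 94 + 0.13 × (173 − 94) = 94 + 0.13 × 79 = 104.27 → 104
So the blended color is (83, 120, 104), about #537868.

(83, 120, 104)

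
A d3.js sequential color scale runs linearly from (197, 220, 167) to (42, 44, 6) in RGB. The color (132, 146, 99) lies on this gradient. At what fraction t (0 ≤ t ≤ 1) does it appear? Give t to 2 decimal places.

0.42

Invert the lerp on the G channel (largest span, 176): t = (146 − 220) / (44 − 220) = -74/-176 = 0.42045.
Check on R: (132 − 197)/(42 − 197) = 0.4194 ✓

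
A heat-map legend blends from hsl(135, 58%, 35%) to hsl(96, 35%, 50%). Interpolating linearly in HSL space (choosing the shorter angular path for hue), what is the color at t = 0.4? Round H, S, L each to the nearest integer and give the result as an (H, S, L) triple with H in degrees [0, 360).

(119, 49, 41)

Hue arc: Δh = 96 − 135 = -39° (|Δh| ≤ 180, already the shorter path).
H = 135 + 0.4 × (-39) = 119.4 → 119°
S = 58 + 0.4 × (35 − 58) = 48.8 → 49%
L = 35 + 0.4 × (50 − 35) = 41 → 41%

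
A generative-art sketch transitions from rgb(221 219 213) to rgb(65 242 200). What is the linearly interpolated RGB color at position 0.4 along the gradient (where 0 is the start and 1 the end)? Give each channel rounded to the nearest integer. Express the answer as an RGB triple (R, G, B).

R = 221 + 0.4 × (65 − 221) = 221 + 0.4 × -156 = 158.6 → 159
G = 219 + 0.4 × (242 − 219) = 219 + 0.4 × 23 = 228.2 → 228
B = 213 + 0.4 × (200 − 213) = 213 + 0.4 × -13 = 207.8 → 208

(159, 228, 208)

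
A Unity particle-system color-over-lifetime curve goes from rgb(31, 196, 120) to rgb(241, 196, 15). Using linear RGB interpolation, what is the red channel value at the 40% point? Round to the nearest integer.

115

R = 31 + 0.4 × (241 − 31) = 115 → 115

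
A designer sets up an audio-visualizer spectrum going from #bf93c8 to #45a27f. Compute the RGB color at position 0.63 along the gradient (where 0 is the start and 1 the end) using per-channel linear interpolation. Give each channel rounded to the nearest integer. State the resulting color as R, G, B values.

(114, 156, 154)

#bf93c8 → (191, 147, 200); #45a27f → (69, 162, 127).
R = 191 + 0.63 × (69 − 191) = 191 + 0.63 × -122 = 114.14 → 114
G = 147 + 0.63 × (162 − 147) = 147 + 0.63 × 15 = 156.45 → 156
B = 200 + 0.63 × (127 − 200) = 200 + 0.63 × -73 = 154.01 → 154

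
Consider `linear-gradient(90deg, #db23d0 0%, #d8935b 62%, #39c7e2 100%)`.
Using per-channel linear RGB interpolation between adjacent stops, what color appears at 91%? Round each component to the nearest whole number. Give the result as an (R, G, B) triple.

91% lies between the 62% and 100% stops, so the local fraction is t = (91 − 62)/(100 − 62) = 29/38 ≈ 0.7632.
#d8935b → (216, 147, 91); #39c7e2 → (57, 199, 226).
R = 216 + 0.7632 × (57 − 216) = 94.651 → 95
G = 147 + 0.7632 × (199 − 147) = 186.686 → 187
B = 91 + 0.7632 × (226 − 91) = 194.032 → 194

(95, 187, 194)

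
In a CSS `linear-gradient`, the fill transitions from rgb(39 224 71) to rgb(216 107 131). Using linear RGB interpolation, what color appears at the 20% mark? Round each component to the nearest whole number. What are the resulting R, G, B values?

(74, 201, 83)

20% corresponds to t = 0.2.
R = 39 + 0.2 × (216 − 39) = 39 + 0.2 × 177 = 74.4 → 74
G = 224 + 0.2 × (107 − 224) = 224 + 0.2 × -117 = 200.6 → 201
B = 71 + 0.2 × (131 − 71) = 71 + 0.2 × 60 = 83 → 83
So the blended color is (74, 201, 83), about #4ac953.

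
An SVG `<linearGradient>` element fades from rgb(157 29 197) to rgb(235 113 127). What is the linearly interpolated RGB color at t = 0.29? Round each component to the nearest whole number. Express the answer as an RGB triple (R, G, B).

(180, 53, 177)

R = 157 + 0.29 × (235 − 157) = 157 + 0.29 × 78 = 179.62 → 180
G = 29 + 0.29 × (113 − 29) = 29 + 0.29 × 84 = 53.36 → 53
B = 197 + 0.29 × (127 − 197) = 197 + 0.29 × -70 = 176.7 → 177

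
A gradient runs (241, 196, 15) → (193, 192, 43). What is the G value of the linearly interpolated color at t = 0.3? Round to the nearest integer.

195

G = 196 + 0.3 × (192 − 196) = 194.8 → 195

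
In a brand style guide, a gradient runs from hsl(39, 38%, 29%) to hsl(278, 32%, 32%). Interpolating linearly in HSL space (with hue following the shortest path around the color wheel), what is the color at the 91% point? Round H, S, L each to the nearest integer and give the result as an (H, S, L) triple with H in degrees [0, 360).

(289, 33, 32)

Hue: 278 − 39 = 239°, but |239| > 180 so the shorter arc goes the other way: Δh = 239 − 360 = -121°.
H = 39 + 0.91 × (-121) = -71.11 → -71 → -71 mod 360 = 289°
S = 38 + 0.91 × (32 − 38) = 32.54 → 33%
L = 29 + 0.91 × (32 − 29) = 31.73 → 32%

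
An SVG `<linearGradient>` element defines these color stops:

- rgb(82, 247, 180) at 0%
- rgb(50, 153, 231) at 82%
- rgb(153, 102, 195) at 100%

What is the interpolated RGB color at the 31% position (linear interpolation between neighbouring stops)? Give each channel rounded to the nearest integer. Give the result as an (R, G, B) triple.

(70, 211, 199)

31% lies between the 0% and 82% stops, so the local fraction is t = (31 − 0)/(82 − 0) = 31/82 ≈ 0.378.
R = 82 + 0.378 × (50 − 82) = 69.904 → 70
G = 247 + 0.378 × (153 − 247) = 211.468 → 211
B = 180 + 0.378 × (231 − 180) = 199.278 → 199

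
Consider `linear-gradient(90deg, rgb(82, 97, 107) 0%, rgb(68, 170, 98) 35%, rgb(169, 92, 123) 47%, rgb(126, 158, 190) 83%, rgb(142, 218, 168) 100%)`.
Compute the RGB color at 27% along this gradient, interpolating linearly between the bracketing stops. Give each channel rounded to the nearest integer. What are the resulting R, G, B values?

(71, 153, 100)

27% lies between the 0% and 35% stops, so the local fraction is t = (27 − 0)/(35 − 0) = 27/35 ≈ 0.7714.
R = 82 + 0.7714 × (68 − 82) = 71.2 → 71
G = 97 + 0.7714 × (170 − 97) = 153.312 → 153
B = 107 + 0.7714 × (98 − 107) = 100.057 → 100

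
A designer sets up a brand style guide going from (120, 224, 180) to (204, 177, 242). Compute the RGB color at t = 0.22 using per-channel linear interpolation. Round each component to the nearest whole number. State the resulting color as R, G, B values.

R = 120 + 0.22 × (204 − 120) = 120 + 0.22 × 84 = 138.48 → 138
G = 224 + 0.22 × (177 − 224) = 224 + 0.22 × -47 = 213.66 → 214
B = 180 + 0.22 × (242 − 180) = 180 + 0.22 × 62 = 193.64 → 194
So the blended color is (138, 214, 194), about #8ad6c2.

(138, 214, 194)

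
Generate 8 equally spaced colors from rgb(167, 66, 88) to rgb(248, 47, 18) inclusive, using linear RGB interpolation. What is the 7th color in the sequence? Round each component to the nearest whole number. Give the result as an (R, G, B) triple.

(236, 50, 28)

With 8 swatches and endpoints inclusive, swatch 7 sits at t = (7 − 1)/(8 − 1) = 6/7 ≈ 0.8571.
R = 167 + 0.8571 × (248 − 167) = 236.425 → 236
G = 66 + 0.8571 × (47 − 66) = 49.715 → 50
B = 88 + 0.8571 × (18 − 88) = 28.003 → 28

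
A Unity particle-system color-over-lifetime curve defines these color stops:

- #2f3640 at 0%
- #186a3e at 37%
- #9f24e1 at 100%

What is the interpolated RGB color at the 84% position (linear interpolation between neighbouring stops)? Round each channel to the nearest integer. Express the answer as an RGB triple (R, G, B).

(125, 54, 184)

84% lies between the 37% and 100% stops, so the local fraction is t = (84 − 37)/(100 − 37) = 47/63 ≈ 0.746.
#186a3e → (24, 106, 62); #9f24e1 → (159, 36, 225).
R = 24 + 0.746 × (159 − 24) = 124.71 → 125
G = 106 + 0.746 × (36 − 106) = 53.78 → 54
B = 62 + 0.746 × (225 − 62) = 183.598 → 184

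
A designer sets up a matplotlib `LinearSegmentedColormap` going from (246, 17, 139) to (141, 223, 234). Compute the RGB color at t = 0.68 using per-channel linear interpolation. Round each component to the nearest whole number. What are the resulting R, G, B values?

(175, 157, 204)

R = 246 + 0.68 × (141 − 246) = 246 + 0.68 × -105 = 174.6 → 175
G = 17 + 0.68 × (223 − 17) = 17 + 0.68 × 206 = 157.08 → 157
B = 139 + 0.68 × (234 − 139) = 139 + 0.68 × 95 = 203.6 → 204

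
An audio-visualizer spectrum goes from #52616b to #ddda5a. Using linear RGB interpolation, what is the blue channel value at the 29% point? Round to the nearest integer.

B₁ = 107 (from #52616b), B₂ = 90 (from #ddda5a).
B = 107 + 0.29 × (90 − 107) = 102.07 → 102

102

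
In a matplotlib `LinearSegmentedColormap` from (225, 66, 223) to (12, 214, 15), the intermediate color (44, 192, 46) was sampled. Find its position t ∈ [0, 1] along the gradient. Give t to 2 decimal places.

0.85

Invert the lerp on the R channel (largest span, 213): t = (44 − 225) / (12 − 225) = -181/-213 = 0.84977.
Check on G: (192 − 66)/(214 − 66) = 0.8514 ✓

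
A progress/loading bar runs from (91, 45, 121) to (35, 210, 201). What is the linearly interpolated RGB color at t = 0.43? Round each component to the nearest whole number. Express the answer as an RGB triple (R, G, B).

R = 91 + 0.43 × (35 − 91) = 91 + 0.43 × -56 = 66.92 → 67
G = 45 + 0.43 × (210 − 45) = 45 + 0.43 × 165 = 115.95 → 116
B = 121 + 0.43 × (201 − 121) = 121 + 0.43 × 80 = 155.4 → 155
So the blended color is (67, 116, 155), about #43749b.

(67, 116, 155)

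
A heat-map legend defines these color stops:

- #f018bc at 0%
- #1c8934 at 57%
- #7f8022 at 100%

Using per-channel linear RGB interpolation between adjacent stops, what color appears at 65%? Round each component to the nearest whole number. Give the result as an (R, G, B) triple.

65% lies between the 57% and 100% stops, so the local fraction is t = (65 − 57)/(100 − 57) = 8/43 ≈ 0.186.
#1c8934 → (28, 137, 52); #7f8022 → (127, 128, 34).
R = 28 + 0.186 × (127 − 28) = 46.414 → 46
G = 137 + 0.186 × (128 − 137) = 135.326 → 135
B = 52 + 0.186 × (34 − 52) = 48.652 → 49

(46, 135, 49)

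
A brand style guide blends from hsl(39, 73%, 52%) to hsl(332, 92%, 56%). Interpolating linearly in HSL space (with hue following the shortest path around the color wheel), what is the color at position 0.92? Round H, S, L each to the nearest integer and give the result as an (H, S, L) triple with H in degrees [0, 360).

Hue: 332 − 39 = 293°, but |293| > 180 so the shorter arc goes the other way: Δh = 293 − 360 = -67°.
H = 39 + 0.92 × (-67) = -22.64 → -23 → -23 mod 360 = 337°
S = 73 + 0.92 × (92 − 73) = 90.48 → 90%
L = 52 + 0.92 × (56 − 52) = 55.68 → 56%

(337, 90, 56)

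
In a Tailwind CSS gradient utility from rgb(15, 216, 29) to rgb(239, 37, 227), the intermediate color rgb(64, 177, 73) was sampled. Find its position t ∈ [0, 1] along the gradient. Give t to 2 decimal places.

0.22

Invert the lerp on the R channel (largest span, 224): t = (64 − 15) / (239 − 15) = 49/224 = 0.21875.
Check on G: (177 − 216)/(37 − 216) = 0.2179 ✓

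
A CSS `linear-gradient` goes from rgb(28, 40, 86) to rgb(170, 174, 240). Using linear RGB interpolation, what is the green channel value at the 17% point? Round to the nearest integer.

63

G = 40 + 0.17 × (174 − 40) = 62.78 → 63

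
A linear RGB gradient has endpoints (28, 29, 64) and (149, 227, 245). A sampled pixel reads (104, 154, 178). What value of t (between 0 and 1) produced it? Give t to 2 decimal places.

0.63

Invert the lerp on the G channel (largest span, 198): t = (154 − 29) / (227 − 29) = 125/198 = 0.63131.
Check on R: (104 − 28)/(149 − 28) = 0.6281 ✓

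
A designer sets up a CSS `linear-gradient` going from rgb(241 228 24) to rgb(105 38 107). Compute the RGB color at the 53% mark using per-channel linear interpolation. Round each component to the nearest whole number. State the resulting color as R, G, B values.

(169, 127, 68)

53% corresponds to t = 0.53.
R = 241 + 0.53 × (105 − 241) = 241 + 0.53 × -136 = 168.92 → 169
G = 228 + 0.53 × (38 − 228) = 228 + 0.53 × -190 = 127.3 → 127
B = 24 + 0.53 × (107 − 24) = 24 + 0.53 × 83 = 67.99 → 68
So the blended color is (169, 127, 68), about #a97f44.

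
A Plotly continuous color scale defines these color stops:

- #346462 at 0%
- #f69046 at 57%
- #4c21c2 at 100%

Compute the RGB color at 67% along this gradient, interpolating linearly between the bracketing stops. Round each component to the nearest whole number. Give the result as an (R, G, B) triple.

(206, 118, 99)

67% lies between the 57% and 100% stops, so the local fraction is t = (67 − 57)/(100 − 57) = 10/43 ≈ 0.2326.
#f69046 → (246, 144, 70); #4c21c2 → (76, 33, 194).
R = 246 + 0.2326 × (76 − 246) = 206.458 → 206
G = 144 + 0.2326 × (33 − 144) = 118.181 → 118
B = 70 + 0.2326 × (194 − 70) = 98.842 → 99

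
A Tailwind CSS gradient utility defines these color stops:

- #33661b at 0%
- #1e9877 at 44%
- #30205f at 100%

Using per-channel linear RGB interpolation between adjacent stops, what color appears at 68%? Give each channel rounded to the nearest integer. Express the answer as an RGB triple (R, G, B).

(38, 101, 109)

68% lies between the 44% and 100% stops, so the local fraction is t = (68 − 44)/(100 − 44) = 24/56 ≈ 0.4286.
#1e9877 → (30, 152, 119); #30205f → (48, 32, 95).
R = 30 + 0.4286 × (48 − 30) = 37.715 → 38
G = 152 + 0.4286 × (32 − 152) = 100.568 → 101
B = 119 + 0.4286 × (95 − 119) = 108.714 → 109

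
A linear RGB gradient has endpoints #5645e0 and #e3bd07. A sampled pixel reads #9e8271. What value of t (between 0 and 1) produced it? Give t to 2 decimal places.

Invert the lerp on the B channel (largest span, 217): t = (113 − 224) / (7 − 224) = -111/-217 = 0.51152.
Check on R: (158 − 86)/(227 − 86) = 0.5106 ✓

0.51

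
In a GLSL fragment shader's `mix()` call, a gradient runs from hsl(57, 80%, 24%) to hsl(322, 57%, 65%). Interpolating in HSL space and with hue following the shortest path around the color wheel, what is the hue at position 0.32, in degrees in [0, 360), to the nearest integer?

27

Hue: 322 − 57 = 265°, but |265| > 180 so the shorter arc goes the other way: Δh = 265 − 360 = -95°.
H = 57 + 0.32 × (-95) = 26.6 → 27°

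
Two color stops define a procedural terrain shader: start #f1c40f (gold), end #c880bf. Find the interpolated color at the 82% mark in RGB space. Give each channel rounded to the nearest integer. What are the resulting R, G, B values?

(207, 140, 159)

#f1c40f → (241, 196, 15); #c880bf → (200, 128, 191).
82% corresponds to t = 0.82.
R = 241 + 0.82 × (200 − 241) = 241 + 0.82 × -41 = 207.38 → 207
G = 196 + 0.82 × (128 − 196) = 196 + 0.82 × -68 = 140.24 → 140
B = 15 + 0.82 × (191 − 15) = 15 + 0.82 × 176 = 159.32 → 159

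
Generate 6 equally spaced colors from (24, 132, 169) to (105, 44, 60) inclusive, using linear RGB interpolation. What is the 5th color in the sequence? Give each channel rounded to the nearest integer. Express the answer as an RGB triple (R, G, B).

(89, 62, 82)

With 6 swatches and endpoints inclusive, swatch 5 sits at t = (5 − 1)/(6 − 1) = 4/5 ≈ 0.8.
R = 24 + 0.8 × (105 − 24) = 88.8 → 89
G = 132 + 0.8 × (44 − 132) = 61.6 → 62
B = 169 + 0.8 × (60 − 169) = 81.8 → 82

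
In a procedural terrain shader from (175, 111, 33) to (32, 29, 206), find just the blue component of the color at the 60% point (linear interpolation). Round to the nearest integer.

B = 33 + 0.6 × (206 − 33) = 136.8 → 137

137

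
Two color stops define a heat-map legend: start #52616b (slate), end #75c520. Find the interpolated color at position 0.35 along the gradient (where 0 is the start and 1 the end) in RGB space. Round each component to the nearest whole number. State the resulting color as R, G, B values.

(94, 132, 81)

#52616b → (82, 97, 107); #75c520 → (117, 197, 32).
R = 82 + 0.35 × (117 − 82) = 82 + 0.35 × 35 = 94.25 → 94
G = 97 + 0.35 × (197 − 97) = 97 + 0.35 × 100 = 132 → 132
B = 107 + 0.35 × (32 − 107) = 107 + 0.35 × -75 = 80.75 → 81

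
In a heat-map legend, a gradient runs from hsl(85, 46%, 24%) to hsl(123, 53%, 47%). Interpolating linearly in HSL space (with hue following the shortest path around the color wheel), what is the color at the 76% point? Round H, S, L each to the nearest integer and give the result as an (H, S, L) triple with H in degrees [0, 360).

(114, 51, 41)

Hue arc: Δh = 123 − 85 = 38° (|Δh| ≤ 180, already the shorter path).
H = 85 + 0.76 × (38) = 113.88 → 114°
S = 46 + 0.76 × (53 − 46) = 51.32 → 51%
L = 24 + 0.76 × (47 − 24) = 41.48 → 41%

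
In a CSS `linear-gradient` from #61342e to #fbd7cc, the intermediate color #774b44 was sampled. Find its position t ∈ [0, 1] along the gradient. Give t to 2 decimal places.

Invert the lerp on the G channel (largest span, 163): t = (75 − 52) / (215 − 52) = 23/163 = 0.1411.
Check on R: (119 − 97)/(251 − 97) = 0.1429 ✓

0.14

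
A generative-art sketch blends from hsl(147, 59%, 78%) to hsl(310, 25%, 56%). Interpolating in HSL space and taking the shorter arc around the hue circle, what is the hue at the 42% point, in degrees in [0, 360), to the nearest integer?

Hue arc: Δh = 310 − 147 = 163° (|Δh| ≤ 180, already the shorter path).
H = 147 + 0.42 × (163) = 215.46 → 215°

215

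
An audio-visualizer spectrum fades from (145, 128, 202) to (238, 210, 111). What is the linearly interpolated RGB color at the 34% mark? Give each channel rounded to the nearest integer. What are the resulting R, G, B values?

(177, 156, 171)

34% corresponds to t = 0.34.
R = 145 + 0.34 × (238 − 145) = 145 + 0.34 × 93 = 176.62 → 177
G = 128 + 0.34 × (210 − 128) = 128 + 0.34 × 82 = 155.88 → 156
B = 202 + 0.34 × (111 − 202) = 202 + 0.34 × -91 = 171.06 → 171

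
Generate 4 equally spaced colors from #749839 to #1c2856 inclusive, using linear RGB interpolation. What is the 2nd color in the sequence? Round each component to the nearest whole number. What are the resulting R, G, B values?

(87, 115, 67)

With 4 swatches and endpoints inclusive, swatch 2 sits at t = (2 − 1)/(4 − 1) = 1/3 ≈ 0.3333.
#749839 → (116, 152, 57); #1c2856 → (28, 40, 86).
R = 116 + 0.3333 × (28 − 116) = 86.67 → 87
G = 152 + 0.3333 × (40 − 152) = 114.67 → 115
B = 57 + 0.3333 × (86 − 57) = 66.666 → 67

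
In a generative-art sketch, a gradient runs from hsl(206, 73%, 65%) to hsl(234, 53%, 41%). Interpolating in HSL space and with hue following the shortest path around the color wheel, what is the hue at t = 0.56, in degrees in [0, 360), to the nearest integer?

Hue arc: Δh = 234 − 206 = 28° (|Δh| ≤ 180, already the shorter path).
H = 206 + 0.56 × (28) = 221.68 → 222°

222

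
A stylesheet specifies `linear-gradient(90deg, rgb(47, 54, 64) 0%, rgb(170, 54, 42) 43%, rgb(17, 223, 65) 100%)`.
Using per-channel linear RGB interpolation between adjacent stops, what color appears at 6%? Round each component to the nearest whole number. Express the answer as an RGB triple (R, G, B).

6% lies between the 0% and 43% stops, so the local fraction is t = (6 − 0)/(43 − 0) = 6/43 ≈ 0.1395.
R = 47 + 0.1395 × (170 − 47) = 64.159 → 64
G = 54 + 0.1395 × (54 − 54) = 54 → 54
B = 64 + 0.1395 × (42 − 64) = 60.931 → 61

(64, 54, 61)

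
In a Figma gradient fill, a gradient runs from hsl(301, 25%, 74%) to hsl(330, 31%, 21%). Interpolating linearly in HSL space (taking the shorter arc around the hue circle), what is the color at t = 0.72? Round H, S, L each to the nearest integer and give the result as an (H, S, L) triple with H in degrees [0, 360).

(322, 29, 36)

Hue arc: Δh = 330 − 301 = 29° (|Δh| ≤ 180, already the shorter path).
H = 301 + 0.72 × (29) = 321.88 → 322°
S = 25 + 0.72 × (31 − 25) = 29.32 → 29%
L = 74 + 0.72 × (21 − 74) = 35.84 → 36%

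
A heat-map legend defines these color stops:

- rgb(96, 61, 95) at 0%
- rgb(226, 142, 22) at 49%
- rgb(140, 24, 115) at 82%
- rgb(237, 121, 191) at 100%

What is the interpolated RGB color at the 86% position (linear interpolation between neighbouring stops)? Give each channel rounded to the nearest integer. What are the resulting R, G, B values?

86% lies between the 82% and 100% stops, so the local fraction is t = (86 − 82)/(100 − 82) = 4/18 ≈ 0.2222.
R = 140 + 0.2222 × (237 − 140) = 161.553 → 162
G = 24 + 0.2222 × (121 − 24) = 45.553 → 46
B = 115 + 0.2222 × (191 − 115) = 131.887 → 132

(162, 46, 132)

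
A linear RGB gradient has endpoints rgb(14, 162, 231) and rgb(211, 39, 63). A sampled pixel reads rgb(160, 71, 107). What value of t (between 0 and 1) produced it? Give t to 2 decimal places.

Invert the lerp on the R channel (largest span, 197): t = (160 − 14) / (211 − 14) = 146/197 = 0.74112.
Check on G: (71 − 162)/(39 − 162) = 0.7398 ✓

0.74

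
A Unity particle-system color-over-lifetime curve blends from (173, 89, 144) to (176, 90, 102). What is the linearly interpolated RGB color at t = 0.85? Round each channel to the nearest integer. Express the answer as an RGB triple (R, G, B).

(176, 90, 108)

R = 173 + 0.85 × (176 − 173) = 173 + 0.85 × 3 = 175.55 → 176
G = 89 + 0.85 × (90 − 89) = 89 + 0.85 × 1 = 89.85 → 90
B = 144 + 0.85 × (102 − 144) = 144 + 0.85 × -42 = 108.3 → 108
So the blended color is (176, 90, 108), about #b05a6c.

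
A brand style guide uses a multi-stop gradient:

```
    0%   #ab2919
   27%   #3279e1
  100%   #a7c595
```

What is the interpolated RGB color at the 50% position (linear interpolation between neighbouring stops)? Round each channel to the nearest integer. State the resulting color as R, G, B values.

(87, 145, 201)

50% lies between the 27% and 100% stops, so the local fraction is t = (50 − 27)/(100 − 27) = 23/73 ≈ 0.3151.
#3279e1 → (50, 121, 225); #a7c595 → (167, 197, 149).
R = 50 + 0.3151 × (167 − 50) = 86.867 → 87
G = 121 + 0.3151 × (197 − 121) = 144.948 → 145
B = 225 + 0.3151 × (149 − 225) = 201.052 → 201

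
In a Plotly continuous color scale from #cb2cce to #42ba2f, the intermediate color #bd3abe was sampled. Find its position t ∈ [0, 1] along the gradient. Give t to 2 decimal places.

Invert the lerp on the B channel (largest span, 159): t = (190 − 206) / (47 − 206) = -16/-159 = 0.10063.
Check on R: (189 − 203)/(66 − 203) = 0.1022 ✓

0.10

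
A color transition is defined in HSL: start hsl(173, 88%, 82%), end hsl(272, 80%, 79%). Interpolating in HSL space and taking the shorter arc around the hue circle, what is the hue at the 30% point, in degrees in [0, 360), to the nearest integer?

Hue arc: Δh = 272 − 173 = 99° (|Δh| ≤ 180, already the shorter path).
H = 173 + 0.3 × (99) = 202.7 → 203°

203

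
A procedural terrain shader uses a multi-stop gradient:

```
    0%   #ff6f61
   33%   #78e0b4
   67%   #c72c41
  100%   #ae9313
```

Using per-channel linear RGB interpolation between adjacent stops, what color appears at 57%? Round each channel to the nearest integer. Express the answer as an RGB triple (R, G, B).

(176, 97, 99)

57% lies between the 33% and 67% stops, so the local fraction is t = (57 − 33)/(67 − 33) = 24/34 ≈ 0.7059.
#78e0b4 → (120, 224, 180); #c72c41 → (199, 44, 65).
R = 120 + 0.7059 × (199 − 120) = 175.766 → 176
G = 224 + 0.7059 × (44 − 224) = 96.938 → 97
B = 180 + 0.7059 × (65 − 180) = 98.822 → 99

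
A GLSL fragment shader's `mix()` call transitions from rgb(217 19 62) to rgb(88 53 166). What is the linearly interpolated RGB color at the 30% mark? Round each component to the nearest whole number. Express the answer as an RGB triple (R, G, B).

30% corresponds to t = 0.3.
R = 217 + 0.3 × (88 − 217) = 217 + 0.3 × -129 = 178.3 → 178
G = 19 + 0.3 × (53 − 19) = 19 + 0.3 × 34 = 29.2 → 29
B = 62 + 0.3 × (166 − 62) = 62 + 0.3 × 104 = 93.2 → 93

(178, 29, 93)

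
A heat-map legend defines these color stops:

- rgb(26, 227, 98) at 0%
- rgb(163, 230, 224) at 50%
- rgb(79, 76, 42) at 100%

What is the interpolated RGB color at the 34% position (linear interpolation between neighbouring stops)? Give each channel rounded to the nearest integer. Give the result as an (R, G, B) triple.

(119, 229, 184)

34% lies between the 0% and 50% stops, so the local fraction is t = (34 − 0)/(50 − 0) = 34/50 ≈ 0.68.
R = 26 + 0.68 × (163 − 26) = 119.16 → 119
G = 227 + 0.68 × (230 − 227) = 229.04 → 229
B = 98 + 0.68 × (224 − 98) = 183.68 → 184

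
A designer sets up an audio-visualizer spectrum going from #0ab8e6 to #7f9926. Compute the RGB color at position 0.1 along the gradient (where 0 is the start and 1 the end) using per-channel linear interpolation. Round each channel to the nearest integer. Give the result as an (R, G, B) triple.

(22, 181, 211)

#0ab8e6 → (10, 184, 230); #7f9926 → (127, 153, 38).
R = 10 + 0.1 × (127 − 10) = 10 + 0.1 × 117 = 21.7 → 22
G = 184 + 0.1 × (153 − 184) = 184 + 0.1 × -31 = 180.9 → 181
B = 230 + 0.1 × (38 − 230) = 230 + 0.1 × -192 = 210.8 → 211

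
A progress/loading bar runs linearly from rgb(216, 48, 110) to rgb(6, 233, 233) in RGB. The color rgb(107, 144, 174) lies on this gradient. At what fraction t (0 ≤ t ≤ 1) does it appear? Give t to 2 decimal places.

Invert the lerp on the R channel (largest span, 210): t = (107 − 216) / (6 − 216) = -109/-210 = 0.51905.
Check on G: (144 − 48)/(233 − 48) = 0.5189 ✓

0.52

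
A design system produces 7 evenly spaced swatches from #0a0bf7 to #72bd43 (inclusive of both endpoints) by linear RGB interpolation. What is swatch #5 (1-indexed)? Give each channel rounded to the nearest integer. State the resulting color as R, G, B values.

With 7 swatches and endpoints inclusive, swatch 5 sits at t = (5 − 1)/(7 − 1) = 4/6 ≈ 0.6667.
#0a0bf7 → (10, 11, 247); #72bd43 → (114, 189, 67).
R = 10 + 0.6667 × (114 − 10) = 79.337 → 79
G = 11 + 0.6667 × (189 − 11) = 129.673 → 130
B = 247 + 0.6667 × (67 − 247) = 126.994 → 127

(79, 130, 127)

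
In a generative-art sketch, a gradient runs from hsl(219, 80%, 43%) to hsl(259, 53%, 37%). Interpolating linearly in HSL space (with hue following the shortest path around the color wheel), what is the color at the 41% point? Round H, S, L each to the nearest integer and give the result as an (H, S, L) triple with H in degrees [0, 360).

Hue arc: Δh = 259 − 219 = 40° (|Δh| ≤ 180, already the shorter path).
H = 219 + 0.41 × (40) = 235.4 → 235°
S = 80 + 0.41 × (53 − 80) = 68.93 → 69%
L = 43 + 0.41 × (37 − 43) = 40.54 → 41%

(235, 69, 41)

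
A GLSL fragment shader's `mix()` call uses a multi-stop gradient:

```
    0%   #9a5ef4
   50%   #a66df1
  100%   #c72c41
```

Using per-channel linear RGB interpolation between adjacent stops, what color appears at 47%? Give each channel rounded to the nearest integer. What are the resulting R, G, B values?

(165, 108, 241)

47% lies between the 0% and 50% stops, so the local fraction is t = (47 − 0)/(50 − 0) = 47/50 ≈ 0.94.
#9a5ef4 → (154, 94, 244); #a66df1 → (166, 109, 241).
R = 154 + 0.94 × (166 − 154) = 165.28 → 165
G = 94 + 0.94 × (109 − 94) = 108.1 → 108
B = 244 + 0.94 × (241 − 244) = 241.18 → 241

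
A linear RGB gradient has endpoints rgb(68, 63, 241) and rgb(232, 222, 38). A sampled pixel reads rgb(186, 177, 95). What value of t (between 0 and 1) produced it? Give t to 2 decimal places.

0.72

Invert the lerp on the B channel (largest span, 203): t = (95 − 241) / (38 − 241) = -146/-203 = 0.71921.
Check on R: (186 − 68)/(232 − 68) = 0.7195 ✓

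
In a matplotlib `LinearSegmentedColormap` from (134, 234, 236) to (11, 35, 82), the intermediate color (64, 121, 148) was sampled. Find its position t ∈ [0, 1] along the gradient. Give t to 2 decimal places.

Invert the lerp on the G channel (largest span, 199): t = (121 − 234) / (35 − 234) = -113/-199 = 0.56784.
Check on R: (64 − 134)/(11 − 134) = 0.5691 ✓

0.57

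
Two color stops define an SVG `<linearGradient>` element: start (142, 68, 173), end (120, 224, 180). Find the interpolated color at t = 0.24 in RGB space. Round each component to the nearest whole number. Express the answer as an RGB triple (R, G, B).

(137, 105, 175)

R = 142 + 0.24 × (120 − 142) = 142 + 0.24 × -22 = 136.72 → 137
G = 68 + 0.24 × (224 − 68) = 68 + 0.24 × 156 = 105.44 → 105
B = 173 + 0.24 × (180 − 173) = 173 + 0.24 × 7 = 174.68 → 175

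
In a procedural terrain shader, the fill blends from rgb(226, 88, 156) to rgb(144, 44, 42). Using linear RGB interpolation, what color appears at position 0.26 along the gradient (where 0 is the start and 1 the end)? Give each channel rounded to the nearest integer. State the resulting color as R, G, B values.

R = 226 + 0.26 × (144 − 226) = 226 + 0.26 × -82 = 204.68 → 205
G = 88 + 0.26 × (44 − 88) = 88 + 0.26 × -44 = 76.56 → 77
B = 156 + 0.26 × (42 − 156) = 156 + 0.26 × -114 = 126.36 → 126
So the blended color is (205, 77, 126), about #cd4d7e.

(205, 77, 126)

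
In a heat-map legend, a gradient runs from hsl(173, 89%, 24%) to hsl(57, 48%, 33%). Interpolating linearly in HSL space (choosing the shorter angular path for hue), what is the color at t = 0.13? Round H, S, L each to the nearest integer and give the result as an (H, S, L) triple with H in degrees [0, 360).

Hue arc: Δh = 57 − 173 = -116° (|Δh| ≤ 180, already the shorter path).
H = 173 + 0.13 × (-116) = 157.92 → 158°
S = 89 + 0.13 × (48 − 89) = 83.67 → 84%
L = 24 + 0.13 × (33 − 24) = 25.17 → 25%

(158, 84, 25)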